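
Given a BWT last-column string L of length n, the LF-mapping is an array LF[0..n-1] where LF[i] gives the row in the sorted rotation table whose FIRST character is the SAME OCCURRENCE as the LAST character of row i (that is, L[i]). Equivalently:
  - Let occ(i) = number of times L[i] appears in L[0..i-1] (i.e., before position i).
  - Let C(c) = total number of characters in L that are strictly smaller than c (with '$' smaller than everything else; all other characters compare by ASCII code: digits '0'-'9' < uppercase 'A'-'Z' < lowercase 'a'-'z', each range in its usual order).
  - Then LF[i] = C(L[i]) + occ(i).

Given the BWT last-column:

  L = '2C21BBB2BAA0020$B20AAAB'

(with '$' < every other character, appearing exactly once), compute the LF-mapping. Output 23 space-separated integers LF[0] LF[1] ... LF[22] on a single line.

Char counts: '$':1, '0':4, '1':1, '2':5, 'A':5, 'B':6, 'C':1
C (first-col start): C('$')=0, C('0')=1, C('1')=5, C('2')=6, C('A')=11, C('B')=16, C('C')=22
L[0]='2': occ=0, LF[0]=C('2')+0=6+0=6
L[1]='C': occ=0, LF[1]=C('C')+0=22+0=22
L[2]='2': occ=1, LF[2]=C('2')+1=6+1=7
L[3]='1': occ=0, LF[3]=C('1')+0=5+0=5
L[4]='B': occ=0, LF[4]=C('B')+0=16+0=16
L[5]='B': occ=1, LF[5]=C('B')+1=16+1=17
L[6]='B': occ=2, LF[6]=C('B')+2=16+2=18
L[7]='2': occ=2, LF[7]=C('2')+2=6+2=8
L[8]='B': occ=3, LF[8]=C('B')+3=16+3=19
L[9]='A': occ=0, LF[9]=C('A')+0=11+0=11
L[10]='A': occ=1, LF[10]=C('A')+1=11+1=12
L[11]='0': occ=0, LF[11]=C('0')+0=1+0=1
L[12]='0': occ=1, LF[12]=C('0')+1=1+1=2
L[13]='2': occ=3, LF[13]=C('2')+3=6+3=9
L[14]='0': occ=2, LF[14]=C('0')+2=1+2=3
L[15]='$': occ=0, LF[15]=C('$')+0=0+0=0
L[16]='B': occ=4, LF[16]=C('B')+4=16+4=20
L[17]='2': occ=4, LF[17]=C('2')+4=6+4=10
L[18]='0': occ=3, LF[18]=C('0')+3=1+3=4
L[19]='A': occ=2, LF[19]=C('A')+2=11+2=13
L[20]='A': occ=3, LF[20]=C('A')+3=11+3=14
L[21]='A': occ=4, LF[21]=C('A')+4=11+4=15
L[22]='B': occ=5, LF[22]=C('B')+5=16+5=21

Answer: 6 22 7 5 16 17 18 8 19 11 12 1 2 9 3 0 20 10 4 13 14 15 21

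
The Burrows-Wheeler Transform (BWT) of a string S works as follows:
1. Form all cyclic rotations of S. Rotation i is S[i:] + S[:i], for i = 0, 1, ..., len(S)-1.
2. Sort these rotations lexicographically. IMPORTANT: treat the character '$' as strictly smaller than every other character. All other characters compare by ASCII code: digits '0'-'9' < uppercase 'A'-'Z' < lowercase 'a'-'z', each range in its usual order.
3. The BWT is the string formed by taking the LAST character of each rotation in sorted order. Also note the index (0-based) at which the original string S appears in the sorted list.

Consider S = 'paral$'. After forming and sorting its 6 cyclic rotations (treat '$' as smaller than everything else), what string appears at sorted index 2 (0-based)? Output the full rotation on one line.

Answer: aral$p

Derivation:
All 6 rotations (rotation i = S[i:]+S[:i]):
  rot[0] = paral$
  rot[1] = aral$p
  rot[2] = ral$pa
  rot[3] = al$par
  rot[4] = l$para
  rot[5] = $paral
Sorted (with $ < everything):
  sorted[0] = $paral
  sorted[1] = al$par
  sorted[2] = aral$p
  sorted[3] = l$para
  sorted[4] = paral$
  sorted[5] = ral$pa
sorted[2] = aral$p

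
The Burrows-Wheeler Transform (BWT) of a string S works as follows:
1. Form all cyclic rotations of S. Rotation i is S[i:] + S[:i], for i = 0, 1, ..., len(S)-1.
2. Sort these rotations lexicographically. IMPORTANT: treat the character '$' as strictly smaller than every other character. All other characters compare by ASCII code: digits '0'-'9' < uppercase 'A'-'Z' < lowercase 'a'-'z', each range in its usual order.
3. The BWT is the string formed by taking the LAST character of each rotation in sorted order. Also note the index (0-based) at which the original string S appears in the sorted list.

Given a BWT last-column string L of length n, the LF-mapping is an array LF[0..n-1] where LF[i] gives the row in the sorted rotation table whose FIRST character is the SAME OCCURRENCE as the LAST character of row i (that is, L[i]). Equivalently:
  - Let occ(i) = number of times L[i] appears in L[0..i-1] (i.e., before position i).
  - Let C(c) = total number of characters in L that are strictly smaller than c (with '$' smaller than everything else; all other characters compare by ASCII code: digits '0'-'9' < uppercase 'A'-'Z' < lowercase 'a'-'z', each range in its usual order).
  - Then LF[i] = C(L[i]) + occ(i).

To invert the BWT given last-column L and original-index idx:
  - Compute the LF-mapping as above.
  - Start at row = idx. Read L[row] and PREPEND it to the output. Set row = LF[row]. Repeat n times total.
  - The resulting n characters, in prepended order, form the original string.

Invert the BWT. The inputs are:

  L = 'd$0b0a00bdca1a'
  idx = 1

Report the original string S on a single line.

Answer: 000acbadb0a1d$

Derivation:
LF mapping: 12 0 1 9 2 6 3 4 10 13 11 7 5 8
Walk LF starting at row 1, prepending L[row]:
  step 1: row=1, L[1]='$', prepend. Next row=LF[1]=0
  step 2: row=0, L[0]='d', prepend. Next row=LF[0]=12
  step 3: row=12, L[12]='1', prepend. Next row=LF[12]=5
  step 4: row=5, L[5]='a', prepend. Next row=LF[5]=6
  step 5: row=6, L[6]='0', prepend. Next row=LF[6]=3
  step 6: row=3, L[3]='b', prepend. Next row=LF[3]=9
  step 7: row=9, L[9]='d', prepend. Next row=LF[9]=13
  step 8: row=13, L[13]='a', prepend. Next row=LF[13]=8
  step 9: row=8, L[8]='b', prepend. Next row=LF[8]=10
  step 10: row=10, L[10]='c', prepend. Next row=LF[10]=11
  step 11: row=11, L[11]='a', prepend. Next row=LF[11]=7
  step 12: row=7, L[7]='0', prepend. Next row=LF[7]=4
  step 13: row=4, L[4]='0', prepend. Next row=LF[4]=2
  step 14: row=2, L[2]='0', prepend. Next row=LF[2]=1
Reversed output: 000acbadb0a1d$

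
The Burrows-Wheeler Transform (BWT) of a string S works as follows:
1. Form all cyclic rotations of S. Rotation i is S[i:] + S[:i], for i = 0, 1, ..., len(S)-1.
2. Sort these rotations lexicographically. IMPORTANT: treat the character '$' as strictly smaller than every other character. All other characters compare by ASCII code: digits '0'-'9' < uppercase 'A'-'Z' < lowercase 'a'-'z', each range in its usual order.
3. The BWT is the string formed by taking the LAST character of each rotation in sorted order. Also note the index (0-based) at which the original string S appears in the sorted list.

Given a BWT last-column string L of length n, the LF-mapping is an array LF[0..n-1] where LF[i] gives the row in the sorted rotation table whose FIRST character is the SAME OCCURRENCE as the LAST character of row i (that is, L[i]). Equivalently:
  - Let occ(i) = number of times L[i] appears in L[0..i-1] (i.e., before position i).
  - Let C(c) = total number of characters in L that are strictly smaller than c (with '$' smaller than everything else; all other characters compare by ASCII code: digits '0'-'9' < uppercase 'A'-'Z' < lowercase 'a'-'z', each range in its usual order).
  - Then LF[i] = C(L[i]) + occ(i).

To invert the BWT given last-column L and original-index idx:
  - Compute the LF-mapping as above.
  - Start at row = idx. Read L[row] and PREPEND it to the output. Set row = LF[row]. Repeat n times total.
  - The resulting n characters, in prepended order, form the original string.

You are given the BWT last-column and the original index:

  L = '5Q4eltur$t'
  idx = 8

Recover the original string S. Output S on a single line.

LF mapping: 2 3 1 4 5 7 9 6 0 8
Walk LF starting at row 8, prepending L[row]:
  step 1: row=8, L[8]='$', prepend. Next row=LF[8]=0
  step 2: row=0, L[0]='5', prepend. Next row=LF[0]=2
  step 3: row=2, L[2]='4', prepend. Next row=LF[2]=1
  step 4: row=1, L[1]='Q', prepend. Next row=LF[1]=3
  step 5: row=3, L[3]='e', prepend. Next row=LF[3]=4
  step 6: row=4, L[4]='l', prepend. Next row=LF[4]=5
  step 7: row=5, L[5]='t', prepend. Next row=LF[5]=7
  step 8: row=7, L[7]='r', prepend. Next row=LF[7]=6
  step 9: row=6, L[6]='u', prepend. Next row=LF[6]=9
  step 10: row=9, L[9]='t', prepend. Next row=LF[9]=8
Reversed output: turtleQ45$

Answer: turtleQ45$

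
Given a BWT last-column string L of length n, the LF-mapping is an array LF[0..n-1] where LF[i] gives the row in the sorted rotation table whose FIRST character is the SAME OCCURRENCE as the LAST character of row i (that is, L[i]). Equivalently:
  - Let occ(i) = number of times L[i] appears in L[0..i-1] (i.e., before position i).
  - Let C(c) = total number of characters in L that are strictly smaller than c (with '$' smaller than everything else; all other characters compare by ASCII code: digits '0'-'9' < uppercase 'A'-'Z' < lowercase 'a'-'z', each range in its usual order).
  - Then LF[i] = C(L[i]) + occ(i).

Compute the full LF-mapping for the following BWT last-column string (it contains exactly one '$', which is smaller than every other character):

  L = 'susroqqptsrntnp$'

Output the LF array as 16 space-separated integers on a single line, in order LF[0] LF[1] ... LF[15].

Char counts: '$':1, 'n':2, 'o':1, 'p':2, 'q':2, 'r':2, 's':3, 't':2, 'u':1
C (first-col start): C('$')=0, C('n')=1, C('o')=3, C('p')=4, C('q')=6, C('r')=8, C('s')=10, C('t')=13, C('u')=15
L[0]='s': occ=0, LF[0]=C('s')+0=10+0=10
L[1]='u': occ=0, LF[1]=C('u')+0=15+0=15
L[2]='s': occ=1, LF[2]=C('s')+1=10+1=11
L[3]='r': occ=0, LF[3]=C('r')+0=8+0=8
L[4]='o': occ=0, LF[4]=C('o')+0=3+0=3
L[5]='q': occ=0, LF[5]=C('q')+0=6+0=6
L[6]='q': occ=1, LF[6]=C('q')+1=6+1=7
L[7]='p': occ=0, LF[7]=C('p')+0=4+0=4
L[8]='t': occ=0, LF[8]=C('t')+0=13+0=13
L[9]='s': occ=2, LF[9]=C('s')+2=10+2=12
L[10]='r': occ=1, LF[10]=C('r')+1=8+1=9
L[11]='n': occ=0, LF[11]=C('n')+0=1+0=1
L[12]='t': occ=1, LF[12]=C('t')+1=13+1=14
L[13]='n': occ=1, LF[13]=C('n')+1=1+1=2
L[14]='p': occ=1, LF[14]=C('p')+1=4+1=5
L[15]='$': occ=0, LF[15]=C('$')+0=0+0=0

Answer: 10 15 11 8 3 6 7 4 13 12 9 1 14 2 5 0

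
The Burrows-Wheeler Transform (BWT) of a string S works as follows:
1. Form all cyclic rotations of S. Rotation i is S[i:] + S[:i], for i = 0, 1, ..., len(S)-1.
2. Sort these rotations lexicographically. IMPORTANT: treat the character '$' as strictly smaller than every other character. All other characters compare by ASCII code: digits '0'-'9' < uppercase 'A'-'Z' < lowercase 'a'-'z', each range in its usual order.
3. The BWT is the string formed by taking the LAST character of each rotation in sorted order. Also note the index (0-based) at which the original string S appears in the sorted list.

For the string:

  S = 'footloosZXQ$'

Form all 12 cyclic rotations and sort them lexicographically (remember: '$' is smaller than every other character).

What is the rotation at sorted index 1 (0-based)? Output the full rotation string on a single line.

Answer: Q$footloosZX

Derivation:
All 12 rotations (rotation i = S[i:]+S[:i]):
  rot[0] = footloosZXQ$
  rot[1] = ootloosZXQ$f
  rot[2] = otloosZXQ$fo
  rot[3] = tloosZXQ$foo
  rot[4] = loosZXQ$foot
  rot[5] = oosZXQ$footl
  rot[6] = osZXQ$footlo
  rot[7] = sZXQ$footloo
  rot[8] = ZXQ$footloos
  rot[9] = XQ$footloosZ
  rot[10] = Q$footloosZX
  rot[11] = $footloosZXQ
Sorted (with $ < everything):
  sorted[0] = $footloosZXQ
  sorted[1] = Q$footloosZX
  sorted[2] = XQ$footloosZ
  sorted[3] = ZXQ$footloos
  sorted[4] = footloosZXQ$
  sorted[5] = loosZXQ$foot
  sorted[6] = oosZXQ$footl
  sorted[7] = ootloosZXQ$f
  sorted[8] = osZXQ$footlo
  sorted[9] = otloosZXQ$fo
  sorted[10] = sZXQ$footloo
  sorted[11] = tloosZXQ$foo
sorted[1] = Q$footloosZX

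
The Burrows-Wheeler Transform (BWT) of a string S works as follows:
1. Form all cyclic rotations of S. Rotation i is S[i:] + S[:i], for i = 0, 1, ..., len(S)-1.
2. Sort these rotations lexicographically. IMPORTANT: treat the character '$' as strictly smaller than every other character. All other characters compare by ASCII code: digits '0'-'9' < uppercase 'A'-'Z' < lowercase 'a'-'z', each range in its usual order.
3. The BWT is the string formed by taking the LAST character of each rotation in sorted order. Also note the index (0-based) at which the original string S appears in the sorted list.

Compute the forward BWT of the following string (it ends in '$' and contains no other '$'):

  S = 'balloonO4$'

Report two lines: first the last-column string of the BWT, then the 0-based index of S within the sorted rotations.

Answer: 4Onb$alool
4

Derivation:
All 10 rotations (rotation i = S[i:]+S[:i]):
  rot[0] = balloonO4$
  rot[1] = alloonO4$b
  rot[2] = lloonO4$ba
  rot[3] = loonO4$bal
  rot[4] = oonO4$ball
  rot[5] = onO4$ballo
  rot[6] = nO4$balloo
  rot[7] = O4$balloon
  rot[8] = 4$balloonO
  rot[9] = $balloonO4
Sorted (with $ < everything):
  sorted[0] = $balloonO4  (last char: '4')
  sorted[1] = 4$balloonO  (last char: 'O')
  sorted[2] = O4$balloon  (last char: 'n')
  sorted[3] = alloonO4$b  (last char: 'b')
  sorted[4] = balloonO4$  (last char: '$')
  sorted[5] = lloonO4$ba  (last char: 'a')
  sorted[6] = loonO4$bal  (last char: 'l')
  sorted[7] = nO4$balloo  (last char: 'o')
  sorted[8] = onO4$ballo  (last char: 'o')
  sorted[9] = oonO4$ball  (last char: 'l')
Last column: 4Onb$alool
Original string S is at sorted index 4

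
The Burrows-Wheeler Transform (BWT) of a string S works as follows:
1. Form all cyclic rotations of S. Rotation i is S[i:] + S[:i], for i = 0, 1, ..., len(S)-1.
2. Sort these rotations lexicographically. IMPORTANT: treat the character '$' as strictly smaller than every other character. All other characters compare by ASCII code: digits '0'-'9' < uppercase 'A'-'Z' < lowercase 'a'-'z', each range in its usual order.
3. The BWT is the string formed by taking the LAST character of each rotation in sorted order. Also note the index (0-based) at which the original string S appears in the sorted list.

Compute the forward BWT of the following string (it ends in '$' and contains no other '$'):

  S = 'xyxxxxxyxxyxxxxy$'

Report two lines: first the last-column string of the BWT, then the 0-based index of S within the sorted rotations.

All 17 rotations (rotation i = S[i:]+S[:i]):
  rot[0] = xyxxxxxyxxyxxxxy$
  rot[1] = yxxxxxyxxyxxxxy$x
  rot[2] = xxxxxyxxyxxxxy$xy
  rot[3] = xxxxyxxyxxxxy$xyx
  rot[4] = xxxyxxyxxxxy$xyxx
  rot[5] = xxyxxyxxxxy$xyxxx
  rot[6] = xyxxyxxxxy$xyxxxx
  rot[7] = yxxyxxxxy$xyxxxxx
  rot[8] = xxyxxxxy$xyxxxxxy
  rot[9] = xyxxxxy$xyxxxxxyx
  rot[10] = yxxxxy$xyxxxxxyxx
  rot[11] = xxxxy$xyxxxxxyxxy
  rot[12] = xxxy$xyxxxxxyxxyx
  rot[13] = xxy$xyxxxxxyxxyxx
  rot[14] = xy$xyxxxxxyxxyxxx
  rot[15] = y$xyxxxxxyxxyxxxx
  rot[16] = $xyxxxxxyxxyxxxxy
Sorted (with $ < everything):
  sorted[0] = $xyxxxxxyxxyxxxxy  (last char: 'y')
  sorted[1] = xxxxxyxxyxxxxy$xy  (last char: 'y')
  sorted[2] = xxxxy$xyxxxxxyxxy  (last char: 'y')
  sorted[3] = xxxxyxxyxxxxy$xyx  (last char: 'x')
  sorted[4] = xxxy$xyxxxxxyxxyx  (last char: 'x')
  sorted[5] = xxxyxxyxxxxy$xyxx  (last char: 'x')
  sorted[6] = xxy$xyxxxxxyxxyxx  (last char: 'x')
  sorted[7] = xxyxxxxy$xyxxxxxy  (last char: 'y')
  sorted[8] = xxyxxyxxxxy$xyxxx  (last char: 'x')
  sorted[9] = xy$xyxxxxxyxxyxxx  (last char: 'x')
  sorted[10] = xyxxxxxyxxyxxxxy$  (last char: '$')
  sorted[11] = xyxxxxy$xyxxxxxyx  (last char: 'x')
  sorted[12] = xyxxyxxxxy$xyxxxx  (last char: 'x')
  sorted[13] = y$xyxxxxxyxxyxxxx  (last char: 'x')
  sorted[14] = yxxxxxyxxyxxxxy$x  (last char: 'x')
  sorted[15] = yxxxxy$xyxxxxxyxx  (last char: 'x')
  sorted[16] = yxxyxxxxy$xyxxxxx  (last char: 'x')
Last column: yyyxxxxyxx$xxxxxx
Original string S is at sorted index 10

Answer: yyyxxxxyxx$xxxxxx
10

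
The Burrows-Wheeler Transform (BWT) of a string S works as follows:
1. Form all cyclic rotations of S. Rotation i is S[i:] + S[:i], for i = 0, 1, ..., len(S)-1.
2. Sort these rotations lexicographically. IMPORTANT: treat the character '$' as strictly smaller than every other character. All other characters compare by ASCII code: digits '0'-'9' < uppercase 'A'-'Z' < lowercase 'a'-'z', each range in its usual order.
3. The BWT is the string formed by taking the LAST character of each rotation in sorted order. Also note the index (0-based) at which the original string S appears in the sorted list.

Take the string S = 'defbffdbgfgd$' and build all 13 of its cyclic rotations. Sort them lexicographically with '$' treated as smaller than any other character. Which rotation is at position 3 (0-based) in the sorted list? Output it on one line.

Answer: d$defbffdbgfg

Derivation:
All 13 rotations (rotation i = S[i:]+S[:i]):
  rot[0] = defbffdbgfgd$
  rot[1] = efbffdbgfgd$d
  rot[2] = fbffdbgfgd$de
  rot[3] = bffdbgfgd$def
  rot[4] = ffdbgfgd$defb
  rot[5] = fdbgfgd$defbf
  rot[6] = dbgfgd$defbff
  rot[7] = bgfgd$defbffd
  rot[8] = gfgd$defbffdb
  rot[9] = fgd$defbffdbg
  rot[10] = gd$defbffdbgf
  rot[11] = d$defbffdbgfg
  rot[12] = $defbffdbgfgd
Sorted (with $ < everything):
  sorted[0] = $defbffdbgfgd
  sorted[1] = bffdbgfgd$def
  sorted[2] = bgfgd$defbffd
  sorted[3] = d$defbffdbgfg
  sorted[4] = dbgfgd$defbff
  sorted[5] = defbffdbgfgd$
  sorted[6] = efbffdbgfgd$d
  sorted[7] = fbffdbgfgd$de
  sorted[8] = fdbgfgd$defbf
  sorted[9] = ffdbgfgd$defb
  sorted[10] = fgd$defbffdbg
  sorted[11] = gd$defbffdbgf
  sorted[12] = gfgd$defbffdb
sorted[3] = d$defbffdbgfg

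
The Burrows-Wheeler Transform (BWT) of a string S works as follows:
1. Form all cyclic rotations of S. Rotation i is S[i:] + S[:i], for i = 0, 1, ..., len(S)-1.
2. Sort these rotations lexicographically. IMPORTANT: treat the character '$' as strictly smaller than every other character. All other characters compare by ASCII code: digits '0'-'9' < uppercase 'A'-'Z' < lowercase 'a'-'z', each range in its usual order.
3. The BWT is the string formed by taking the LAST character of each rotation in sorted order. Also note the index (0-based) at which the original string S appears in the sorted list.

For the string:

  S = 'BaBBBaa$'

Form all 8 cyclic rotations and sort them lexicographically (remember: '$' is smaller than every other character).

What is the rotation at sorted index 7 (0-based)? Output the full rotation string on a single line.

Answer: aa$BaBBB

Derivation:
All 8 rotations (rotation i = S[i:]+S[:i]):
  rot[0] = BaBBBaa$
  rot[1] = aBBBaa$B
  rot[2] = BBBaa$Ba
  rot[3] = BBaa$BaB
  rot[4] = Baa$BaBB
  rot[5] = aa$BaBBB
  rot[6] = a$BaBBBa
  rot[7] = $BaBBBaa
Sorted (with $ < everything):
  sorted[0] = $BaBBBaa
  sorted[1] = BBBaa$Ba
  sorted[2] = BBaa$BaB
  sorted[3] = BaBBBaa$
  sorted[4] = Baa$BaBB
  sorted[5] = a$BaBBBa
  sorted[6] = aBBBaa$B
  sorted[7] = aa$BaBBB
sorted[7] = aa$BaBBB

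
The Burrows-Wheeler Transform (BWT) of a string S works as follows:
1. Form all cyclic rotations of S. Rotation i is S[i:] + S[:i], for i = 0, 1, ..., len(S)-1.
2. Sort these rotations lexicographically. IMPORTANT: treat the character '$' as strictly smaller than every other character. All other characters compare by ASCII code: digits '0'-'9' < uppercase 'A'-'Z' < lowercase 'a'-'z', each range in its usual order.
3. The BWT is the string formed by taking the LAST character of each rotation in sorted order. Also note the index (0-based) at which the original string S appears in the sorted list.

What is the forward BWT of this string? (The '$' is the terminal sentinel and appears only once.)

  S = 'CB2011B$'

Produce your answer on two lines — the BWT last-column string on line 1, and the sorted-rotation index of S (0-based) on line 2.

All 8 rotations (rotation i = S[i:]+S[:i]):
  rot[0] = CB2011B$
  rot[1] = B2011B$C
  rot[2] = 2011B$CB
  rot[3] = 011B$CB2
  rot[4] = 11B$CB20
  rot[5] = 1B$CB201
  rot[6] = B$CB2011
  rot[7] = $CB2011B
Sorted (with $ < everything):
  sorted[0] = $CB2011B  (last char: 'B')
  sorted[1] = 011B$CB2  (last char: '2')
  sorted[2] = 11B$CB20  (last char: '0')
  sorted[3] = 1B$CB201  (last char: '1')
  sorted[4] = 2011B$CB  (last char: 'B')
  sorted[5] = B$CB2011  (last char: '1')
  sorted[6] = B2011B$C  (last char: 'C')
  sorted[7] = CB2011B$  (last char: '$')
Last column: B201B1C$
Original string S is at sorted index 7

Answer: B201B1C$
7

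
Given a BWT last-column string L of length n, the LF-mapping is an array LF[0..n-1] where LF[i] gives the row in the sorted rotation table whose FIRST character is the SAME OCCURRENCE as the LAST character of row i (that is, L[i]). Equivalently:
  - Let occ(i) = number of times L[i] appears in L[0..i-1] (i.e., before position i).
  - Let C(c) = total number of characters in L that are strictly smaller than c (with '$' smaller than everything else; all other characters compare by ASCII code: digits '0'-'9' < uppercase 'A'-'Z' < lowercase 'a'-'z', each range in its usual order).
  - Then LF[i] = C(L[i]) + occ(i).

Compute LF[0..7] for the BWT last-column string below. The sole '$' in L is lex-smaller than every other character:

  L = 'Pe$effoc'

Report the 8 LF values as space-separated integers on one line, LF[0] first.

Char counts: '$':1, 'P':1, 'c':1, 'e':2, 'f':2, 'o':1
C (first-col start): C('$')=0, C('P')=1, C('c')=2, C('e')=3, C('f')=5, C('o')=7
L[0]='P': occ=0, LF[0]=C('P')+0=1+0=1
L[1]='e': occ=0, LF[1]=C('e')+0=3+0=3
L[2]='$': occ=0, LF[2]=C('$')+0=0+0=0
L[3]='e': occ=1, LF[3]=C('e')+1=3+1=4
L[4]='f': occ=0, LF[4]=C('f')+0=5+0=5
L[5]='f': occ=1, LF[5]=C('f')+1=5+1=6
L[6]='o': occ=0, LF[6]=C('o')+0=7+0=7
L[7]='c': occ=0, LF[7]=C('c')+0=2+0=2

Answer: 1 3 0 4 5 6 7 2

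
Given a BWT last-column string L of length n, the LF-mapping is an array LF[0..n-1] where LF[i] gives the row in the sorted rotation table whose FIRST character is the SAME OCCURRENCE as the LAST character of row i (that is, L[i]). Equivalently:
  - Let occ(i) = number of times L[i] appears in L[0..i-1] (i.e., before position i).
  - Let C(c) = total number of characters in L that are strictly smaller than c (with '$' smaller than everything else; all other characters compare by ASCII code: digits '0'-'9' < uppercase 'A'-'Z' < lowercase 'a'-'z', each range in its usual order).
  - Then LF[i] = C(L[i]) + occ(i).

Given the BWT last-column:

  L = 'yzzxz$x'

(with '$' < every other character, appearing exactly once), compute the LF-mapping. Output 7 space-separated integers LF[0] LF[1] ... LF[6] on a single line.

Answer: 3 4 5 1 6 0 2

Derivation:
Char counts: '$':1, 'x':2, 'y':1, 'z':3
C (first-col start): C('$')=0, C('x')=1, C('y')=3, C('z')=4
L[0]='y': occ=0, LF[0]=C('y')+0=3+0=3
L[1]='z': occ=0, LF[1]=C('z')+0=4+0=4
L[2]='z': occ=1, LF[2]=C('z')+1=4+1=5
L[3]='x': occ=0, LF[3]=C('x')+0=1+0=1
L[4]='z': occ=2, LF[4]=C('z')+2=4+2=6
L[5]='$': occ=0, LF[5]=C('$')+0=0+0=0
L[6]='x': occ=1, LF[6]=C('x')+1=1+1=2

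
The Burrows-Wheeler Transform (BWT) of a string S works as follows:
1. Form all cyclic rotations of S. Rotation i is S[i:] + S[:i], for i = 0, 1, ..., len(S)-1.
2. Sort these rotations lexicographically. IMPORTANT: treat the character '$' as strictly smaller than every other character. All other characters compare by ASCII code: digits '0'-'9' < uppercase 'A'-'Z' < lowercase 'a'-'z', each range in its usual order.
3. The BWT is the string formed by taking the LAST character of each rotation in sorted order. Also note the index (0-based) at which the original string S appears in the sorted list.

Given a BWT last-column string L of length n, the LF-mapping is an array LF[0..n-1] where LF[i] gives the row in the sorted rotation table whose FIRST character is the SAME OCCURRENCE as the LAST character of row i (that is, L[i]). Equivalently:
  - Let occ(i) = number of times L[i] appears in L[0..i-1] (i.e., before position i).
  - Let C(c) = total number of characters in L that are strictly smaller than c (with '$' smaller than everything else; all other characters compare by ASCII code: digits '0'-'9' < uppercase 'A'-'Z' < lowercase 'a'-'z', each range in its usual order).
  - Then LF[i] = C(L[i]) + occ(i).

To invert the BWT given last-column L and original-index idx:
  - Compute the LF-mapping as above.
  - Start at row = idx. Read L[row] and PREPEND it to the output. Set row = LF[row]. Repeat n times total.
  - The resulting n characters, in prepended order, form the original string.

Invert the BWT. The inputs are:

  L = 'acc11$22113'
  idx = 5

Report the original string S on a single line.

LF mapping: 8 9 10 1 2 0 5 6 3 4 7
Walk LF starting at row 5, prepending L[row]:
  step 1: row=5, L[5]='$', prepend. Next row=LF[5]=0
  step 2: row=0, L[0]='a', prepend. Next row=LF[0]=8
  step 3: row=8, L[8]='1', prepend. Next row=LF[8]=3
  step 4: row=3, L[3]='1', prepend. Next row=LF[3]=1
  step 5: row=1, L[1]='c', prepend. Next row=LF[1]=9
  step 6: row=9, L[9]='1', prepend. Next row=LF[9]=4
  step 7: row=4, L[4]='1', prepend. Next row=LF[4]=2
  step 8: row=2, L[2]='c', prepend. Next row=LF[2]=10
  step 9: row=10, L[10]='3', prepend. Next row=LF[10]=7
  step 10: row=7, L[7]='2', prepend. Next row=LF[7]=6
  step 11: row=6, L[6]='2', prepend. Next row=LF[6]=5
Reversed output: 223c11c11a$

Answer: 223c11c11a$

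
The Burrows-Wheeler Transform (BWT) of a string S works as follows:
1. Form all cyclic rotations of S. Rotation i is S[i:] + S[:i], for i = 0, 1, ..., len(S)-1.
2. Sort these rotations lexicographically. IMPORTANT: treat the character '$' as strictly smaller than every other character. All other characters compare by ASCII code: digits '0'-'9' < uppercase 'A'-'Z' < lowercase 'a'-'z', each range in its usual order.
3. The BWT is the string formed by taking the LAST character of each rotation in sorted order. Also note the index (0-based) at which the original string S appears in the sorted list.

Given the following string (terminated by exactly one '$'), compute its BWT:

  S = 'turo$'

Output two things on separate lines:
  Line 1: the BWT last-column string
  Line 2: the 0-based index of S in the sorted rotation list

All 5 rotations (rotation i = S[i:]+S[:i]):
  rot[0] = turo$
  rot[1] = uro$t
  rot[2] = ro$tu
  rot[3] = o$tur
  rot[4] = $turo
Sorted (with $ < everything):
  sorted[0] = $turo  (last char: 'o')
  sorted[1] = o$tur  (last char: 'r')
  sorted[2] = ro$tu  (last char: 'u')
  sorted[3] = turo$  (last char: '$')
  sorted[4] = uro$t  (last char: 't')
Last column: oru$t
Original string S is at sorted index 3

Answer: oru$t
3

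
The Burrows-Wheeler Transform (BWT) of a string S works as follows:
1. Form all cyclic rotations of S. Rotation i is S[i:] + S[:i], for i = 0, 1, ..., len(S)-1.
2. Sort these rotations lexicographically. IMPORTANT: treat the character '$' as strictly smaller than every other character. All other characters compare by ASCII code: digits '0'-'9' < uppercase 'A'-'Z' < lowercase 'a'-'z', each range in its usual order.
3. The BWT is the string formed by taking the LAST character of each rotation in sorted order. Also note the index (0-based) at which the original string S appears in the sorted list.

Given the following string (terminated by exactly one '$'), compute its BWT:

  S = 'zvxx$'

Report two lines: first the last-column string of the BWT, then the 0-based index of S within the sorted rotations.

All 5 rotations (rotation i = S[i:]+S[:i]):
  rot[0] = zvxx$
  rot[1] = vxx$z
  rot[2] = xx$zv
  rot[3] = x$zvx
  rot[4] = $zvxx
Sorted (with $ < everything):
  sorted[0] = $zvxx  (last char: 'x')
  sorted[1] = vxx$z  (last char: 'z')
  sorted[2] = x$zvx  (last char: 'x')
  sorted[3] = xx$zv  (last char: 'v')
  sorted[4] = zvxx$  (last char: '$')
Last column: xzxv$
Original string S is at sorted index 4

Answer: xzxv$
4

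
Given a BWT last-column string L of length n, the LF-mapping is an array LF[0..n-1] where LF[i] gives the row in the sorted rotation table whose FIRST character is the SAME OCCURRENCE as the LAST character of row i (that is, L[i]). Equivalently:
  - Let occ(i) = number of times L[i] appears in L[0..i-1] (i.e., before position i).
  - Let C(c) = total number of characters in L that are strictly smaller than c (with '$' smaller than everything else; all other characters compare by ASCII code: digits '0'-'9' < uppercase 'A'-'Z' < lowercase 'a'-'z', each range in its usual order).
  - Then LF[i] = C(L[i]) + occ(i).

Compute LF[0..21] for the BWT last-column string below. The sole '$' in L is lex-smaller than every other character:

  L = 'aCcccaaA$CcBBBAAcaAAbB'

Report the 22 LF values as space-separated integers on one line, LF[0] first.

Char counts: '$':1, 'A':5, 'B':4, 'C':2, 'a':4, 'b':1, 'c':5
C (first-col start): C('$')=0, C('A')=1, C('B')=6, C('C')=10, C('a')=12, C('b')=16, C('c')=17
L[0]='a': occ=0, LF[0]=C('a')+0=12+0=12
L[1]='C': occ=0, LF[1]=C('C')+0=10+0=10
L[2]='c': occ=0, LF[2]=C('c')+0=17+0=17
L[3]='c': occ=1, LF[3]=C('c')+1=17+1=18
L[4]='c': occ=2, LF[4]=C('c')+2=17+2=19
L[5]='a': occ=1, LF[5]=C('a')+1=12+1=13
L[6]='a': occ=2, LF[6]=C('a')+2=12+2=14
L[7]='A': occ=0, LF[7]=C('A')+0=1+0=1
L[8]='$': occ=0, LF[8]=C('$')+0=0+0=0
L[9]='C': occ=1, LF[9]=C('C')+1=10+1=11
L[10]='c': occ=3, LF[10]=C('c')+3=17+3=20
L[11]='B': occ=0, LF[11]=C('B')+0=6+0=6
L[12]='B': occ=1, LF[12]=C('B')+1=6+1=7
L[13]='B': occ=2, LF[13]=C('B')+2=6+2=8
L[14]='A': occ=1, LF[14]=C('A')+1=1+1=2
L[15]='A': occ=2, LF[15]=C('A')+2=1+2=3
L[16]='c': occ=4, LF[16]=C('c')+4=17+4=21
L[17]='a': occ=3, LF[17]=C('a')+3=12+3=15
L[18]='A': occ=3, LF[18]=C('A')+3=1+3=4
L[19]='A': occ=4, LF[19]=C('A')+4=1+4=5
L[20]='b': occ=0, LF[20]=C('b')+0=16+0=16
L[21]='B': occ=3, LF[21]=C('B')+3=6+3=9

Answer: 12 10 17 18 19 13 14 1 0 11 20 6 7 8 2 3 21 15 4 5 16 9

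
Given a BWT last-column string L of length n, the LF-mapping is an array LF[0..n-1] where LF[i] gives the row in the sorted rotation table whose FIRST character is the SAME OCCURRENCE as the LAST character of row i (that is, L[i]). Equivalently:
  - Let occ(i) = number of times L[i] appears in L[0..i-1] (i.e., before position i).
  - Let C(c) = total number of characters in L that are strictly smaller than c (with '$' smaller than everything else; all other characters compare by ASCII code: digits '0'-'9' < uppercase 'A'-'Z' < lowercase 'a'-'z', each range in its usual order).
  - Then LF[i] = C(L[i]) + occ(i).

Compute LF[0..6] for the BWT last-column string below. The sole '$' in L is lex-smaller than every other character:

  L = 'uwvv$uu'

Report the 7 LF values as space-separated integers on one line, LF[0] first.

Answer: 1 6 4 5 0 2 3

Derivation:
Char counts: '$':1, 'u':3, 'v':2, 'w':1
C (first-col start): C('$')=0, C('u')=1, C('v')=4, C('w')=6
L[0]='u': occ=0, LF[0]=C('u')+0=1+0=1
L[1]='w': occ=0, LF[1]=C('w')+0=6+0=6
L[2]='v': occ=0, LF[2]=C('v')+0=4+0=4
L[3]='v': occ=1, LF[3]=C('v')+1=4+1=5
L[4]='$': occ=0, LF[4]=C('$')+0=0+0=0
L[5]='u': occ=1, LF[5]=C('u')+1=1+1=2
L[6]='u': occ=2, LF[6]=C('u')+2=1+2=3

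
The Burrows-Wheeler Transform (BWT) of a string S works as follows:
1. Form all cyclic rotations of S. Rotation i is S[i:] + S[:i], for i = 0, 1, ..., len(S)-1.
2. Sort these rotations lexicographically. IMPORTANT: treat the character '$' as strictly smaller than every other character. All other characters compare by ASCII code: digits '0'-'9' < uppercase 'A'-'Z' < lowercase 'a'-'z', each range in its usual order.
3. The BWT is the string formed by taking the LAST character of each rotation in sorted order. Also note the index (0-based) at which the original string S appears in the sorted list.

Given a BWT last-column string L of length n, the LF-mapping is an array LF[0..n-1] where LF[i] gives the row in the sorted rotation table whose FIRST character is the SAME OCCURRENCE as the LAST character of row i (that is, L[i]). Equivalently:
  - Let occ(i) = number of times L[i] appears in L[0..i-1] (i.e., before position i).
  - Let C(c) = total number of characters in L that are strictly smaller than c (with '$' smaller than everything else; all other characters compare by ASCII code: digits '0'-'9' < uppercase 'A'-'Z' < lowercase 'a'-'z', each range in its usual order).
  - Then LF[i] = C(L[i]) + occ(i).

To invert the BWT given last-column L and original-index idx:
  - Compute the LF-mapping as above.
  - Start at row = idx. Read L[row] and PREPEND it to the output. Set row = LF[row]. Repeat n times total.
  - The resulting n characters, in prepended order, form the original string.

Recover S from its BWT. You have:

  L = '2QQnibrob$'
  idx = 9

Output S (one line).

LF mapping: 1 2 3 7 6 4 9 8 5 0
Walk LF starting at row 9, prepending L[row]:
  step 1: row=9, L[9]='$', prepend. Next row=LF[9]=0
  step 2: row=0, L[0]='2', prepend. Next row=LF[0]=1
  step 3: row=1, L[1]='Q', prepend. Next row=LF[1]=2
  step 4: row=2, L[2]='Q', prepend. Next row=LF[2]=3
  step 5: row=3, L[3]='n', prepend. Next row=LF[3]=7
  step 6: row=7, L[7]='o', prepend. Next row=LF[7]=8
  step 7: row=8, L[8]='b', prepend. Next row=LF[8]=5
  step 8: row=5, L[5]='b', prepend. Next row=LF[5]=4
  step 9: row=4, L[4]='i', prepend. Next row=LF[4]=6
  step 10: row=6, L[6]='r', prepend. Next row=LF[6]=9
Reversed output: ribbonQQ2$

Answer: ribbonQQ2$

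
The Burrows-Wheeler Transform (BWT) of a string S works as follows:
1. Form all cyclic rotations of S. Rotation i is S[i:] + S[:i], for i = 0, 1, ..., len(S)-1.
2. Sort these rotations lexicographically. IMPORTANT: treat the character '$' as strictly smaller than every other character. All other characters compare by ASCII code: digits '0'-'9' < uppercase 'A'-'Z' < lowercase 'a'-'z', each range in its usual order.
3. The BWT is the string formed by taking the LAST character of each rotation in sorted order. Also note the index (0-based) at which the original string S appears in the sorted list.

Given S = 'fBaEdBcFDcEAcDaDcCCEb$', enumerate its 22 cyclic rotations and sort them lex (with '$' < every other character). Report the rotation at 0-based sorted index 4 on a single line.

All 22 rotations (rotation i = S[i:]+S[:i]):
  rot[0] = fBaEdBcFDcEAcDaDcCCEb$
  rot[1] = BaEdBcFDcEAcDaDcCCEb$f
  rot[2] = aEdBcFDcEAcDaDcCCEb$fB
  rot[3] = EdBcFDcEAcDaDcCCEb$fBa
  rot[4] = dBcFDcEAcDaDcCCEb$fBaE
  rot[5] = BcFDcEAcDaDcCCEb$fBaEd
  rot[6] = cFDcEAcDaDcCCEb$fBaEdB
  rot[7] = FDcEAcDaDcCCEb$fBaEdBc
  rot[8] = DcEAcDaDcCCEb$fBaEdBcF
  rot[9] = cEAcDaDcCCEb$fBaEdBcFD
  rot[10] = EAcDaDcCCEb$fBaEdBcFDc
  rot[11] = AcDaDcCCEb$fBaEdBcFDcE
  rot[12] = cDaDcCCEb$fBaEdBcFDcEA
  rot[13] = DaDcCCEb$fBaEdBcFDcEAc
  rot[14] = aDcCCEb$fBaEdBcFDcEAcD
  rot[15] = DcCCEb$fBaEdBcFDcEAcDa
  rot[16] = cCCEb$fBaEdBcFDcEAcDaD
  rot[17] = CCEb$fBaEdBcFDcEAcDaDc
  rot[18] = CEb$fBaEdBcFDcEAcDaDcC
  rot[19] = Eb$fBaEdBcFDcEAcDaDcCC
  rot[20] = b$fBaEdBcFDcEAcDaDcCCE
  rot[21] = $fBaEdBcFDcEAcDaDcCCEb
Sorted (with $ < everything):
  sorted[0] = $fBaEdBcFDcEAcDaDcCCEb
  sorted[1] = AcDaDcCCEb$fBaEdBcFDcE
  sorted[2] = BaEdBcFDcEAcDaDcCCEb$f
  sorted[3] = BcFDcEAcDaDcCCEb$fBaEd
  sorted[4] = CCEb$fBaEdBcFDcEAcDaDc
  sorted[5] = CEb$fBaEdBcFDcEAcDaDcC
  sorted[6] = DaDcCCEb$fBaEdBcFDcEAc
  sorted[7] = DcCCEb$fBaEdBcFDcEAcDa
  sorted[8] = DcEAcDaDcCCEb$fBaEdBcF
  sorted[9] = EAcDaDcCCEb$fBaEdBcFDc
  sorted[10] = Eb$fBaEdBcFDcEAcDaDcCC
  sorted[11] = EdBcFDcEAcDaDcCCEb$fBa
  sorted[12] = FDcEAcDaDcCCEb$fBaEdBc
  sorted[13] = aDcCCEb$fBaEdBcFDcEAcD
  sorted[14] = aEdBcFDcEAcDaDcCCEb$fB
  sorted[15] = b$fBaEdBcFDcEAcDaDcCCE
  sorted[16] = cCCEb$fBaEdBcFDcEAcDaD
  sorted[17] = cDaDcCCEb$fBaEdBcFDcEA
  sorted[18] = cEAcDaDcCCEb$fBaEdBcFD
  sorted[19] = cFDcEAcDaDcCCEb$fBaEdB
  sorted[20] = dBcFDcEAcDaDcCCEb$fBaE
  sorted[21] = fBaEdBcFDcEAcDaDcCCEb$
sorted[4] = CCEb$fBaEdBcFDcEAcDaDc

Answer: CCEb$fBaEdBcFDcEAcDaDc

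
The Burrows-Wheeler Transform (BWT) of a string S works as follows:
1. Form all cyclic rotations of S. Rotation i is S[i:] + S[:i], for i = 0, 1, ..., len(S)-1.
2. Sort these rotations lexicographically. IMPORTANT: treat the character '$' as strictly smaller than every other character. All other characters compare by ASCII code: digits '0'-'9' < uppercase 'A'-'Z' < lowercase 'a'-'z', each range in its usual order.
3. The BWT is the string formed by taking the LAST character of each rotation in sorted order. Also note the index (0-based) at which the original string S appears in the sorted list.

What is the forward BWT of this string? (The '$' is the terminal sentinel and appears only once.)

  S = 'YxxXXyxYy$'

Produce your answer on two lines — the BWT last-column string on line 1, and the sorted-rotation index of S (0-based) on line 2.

All 10 rotations (rotation i = S[i:]+S[:i]):
  rot[0] = YxxXXyxYy$
  rot[1] = xxXXyxYy$Y
  rot[2] = xXXyxYy$Yx
  rot[3] = XXyxYy$Yxx
  rot[4] = XyxYy$YxxX
  rot[5] = yxYy$YxxXX
  rot[6] = xYy$YxxXXy
  rot[7] = Yy$YxxXXyx
  rot[8] = y$YxxXXyxY
  rot[9] = $YxxXXyxYy
Sorted (with $ < everything):
  sorted[0] = $YxxXXyxYy  (last char: 'y')
  sorted[1] = XXyxYy$Yxx  (last char: 'x')
  sorted[2] = XyxYy$YxxX  (last char: 'X')
  sorted[3] = YxxXXyxYy$  (last char: '$')
  sorted[4] = Yy$YxxXXyx  (last char: 'x')
  sorted[5] = xXXyxYy$Yx  (last char: 'x')
  sorted[6] = xYy$YxxXXy  (last char: 'y')
  sorted[7] = xxXXyxYy$Y  (last char: 'Y')
  sorted[8] = y$YxxXXyxY  (last char: 'Y')
  sorted[9] = yxYy$YxxXX  (last char: 'X')
Last column: yxX$xxyYYX
Original string S is at sorted index 3

Answer: yxX$xxyYYX
3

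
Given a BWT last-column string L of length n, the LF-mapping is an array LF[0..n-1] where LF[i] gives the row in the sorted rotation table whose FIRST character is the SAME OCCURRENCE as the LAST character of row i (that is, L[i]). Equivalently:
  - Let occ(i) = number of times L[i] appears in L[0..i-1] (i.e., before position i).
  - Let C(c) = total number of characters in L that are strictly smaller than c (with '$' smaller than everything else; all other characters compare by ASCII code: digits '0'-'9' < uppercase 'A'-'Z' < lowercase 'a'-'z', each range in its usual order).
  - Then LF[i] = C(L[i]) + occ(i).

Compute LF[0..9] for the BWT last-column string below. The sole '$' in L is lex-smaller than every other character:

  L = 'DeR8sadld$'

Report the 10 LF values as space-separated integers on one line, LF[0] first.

Char counts: '$':1, '8':1, 'D':1, 'R':1, 'a':1, 'd':2, 'e':1, 'l':1, 's':1
C (first-col start): C('$')=0, C('8')=1, C('D')=2, C('R')=3, C('a')=4, C('d')=5, C('e')=7, C('l')=8, C('s')=9
L[0]='D': occ=0, LF[0]=C('D')+0=2+0=2
L[1]='e': occ=0, LF[1]=C('e')+0=7+0=7
L[2]='R': occ=0, LF[2]=C('R')+0=3+0=3
L[3]='8': occ=0, LF[3]=C('8')+0=1+0=1
L[4]='s': occ=0, LF[4]=C('s')+0=9+0=9
L[5]='a': occ=0, LF[5]=C('a')+0=4+0=4
L[6]='d': occ=0, LF[6]=C('d')+0=5+0=5
L[7]='l': occ=0, LF[7]=C('l')+0=8+0=8
L[8]='d': occ=1, LF[8]=C('d')+1=5+1=6
L[9]='$': occ=0, LF[9]=C('$')+0=0+0=0

Answer: 2 7 3 1 9 4 5 8 6 0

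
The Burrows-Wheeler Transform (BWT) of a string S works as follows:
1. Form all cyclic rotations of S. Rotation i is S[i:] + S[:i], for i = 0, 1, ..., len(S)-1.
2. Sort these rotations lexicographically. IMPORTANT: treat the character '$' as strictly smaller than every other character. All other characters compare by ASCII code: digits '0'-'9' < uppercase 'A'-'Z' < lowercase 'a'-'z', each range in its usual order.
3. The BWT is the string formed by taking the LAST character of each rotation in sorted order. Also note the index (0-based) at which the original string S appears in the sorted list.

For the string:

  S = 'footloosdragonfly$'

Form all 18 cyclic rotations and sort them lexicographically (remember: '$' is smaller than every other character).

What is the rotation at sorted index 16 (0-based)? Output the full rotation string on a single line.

All 18 rotations (rotation i = S[i:]+S[:i]):
  rot[0] = footloosdragonfly$
  rot[1] = ootloosdragonfly$f
  rot[2] = otloosdragonfly$fo
  rot[3] = tloosdragonfly$foo
  rot[4] = loosdragonfly$foot
  rot[5] = oosdragonfly$footl
  rot[6] = osdragonfly$footlo
  rot[7] = sdragonfly$footloo
  rot[8] = dragonfly$footloos
  rot[9] = ragonfly$footloosd
  rot[10] = agonfly$footloosdr
  rot[11] = gonfly$footloosdra
  rot[12] = onfly$footloosdrag
  rot[13] = nfly$footloosdrago
  rot[14] = fly$footloosdragon
  rot[15] = ly$footloosdragonf
  rot[16] = y$footloosdragonfl
  rot[17] = $footloosdragonfly
Sorted (with $ < everything):
  sorted[0] = $footloosdragonfly
  sorted[1] = agonfly$footloosdr
  sorted[2] = dragonfly$footloos
  sorted[3] = fly$footloosdragon
  sorted[4] = footloosdragonfly$
  sorted[5] = gonfly$footloosdra
  sorted[6] = loosdragonfly$foot
  sorted[7] = ly$footloosdragonf
  sorted[8] = nfly$footloosdrago
  sorted[9] = onfly$footloosdrag
  sorted[10] = oosdragonfly$footl
  sorted[11] = ootloosdragonfly$f
  sorted[12] = osdragonfly$footlo
  sorted[13] = otloosdragonfly$fo
  sorted[14] = ragonfly$footloosd
  sorted[15] = sdragonfly$footloo
  sorted[16] = tloosdragonfly$foo
  sorted[17] = y$footloosdragonfl
sorted[16] = tloosdragonfly$foo

Answer: tloosdragonfly$foo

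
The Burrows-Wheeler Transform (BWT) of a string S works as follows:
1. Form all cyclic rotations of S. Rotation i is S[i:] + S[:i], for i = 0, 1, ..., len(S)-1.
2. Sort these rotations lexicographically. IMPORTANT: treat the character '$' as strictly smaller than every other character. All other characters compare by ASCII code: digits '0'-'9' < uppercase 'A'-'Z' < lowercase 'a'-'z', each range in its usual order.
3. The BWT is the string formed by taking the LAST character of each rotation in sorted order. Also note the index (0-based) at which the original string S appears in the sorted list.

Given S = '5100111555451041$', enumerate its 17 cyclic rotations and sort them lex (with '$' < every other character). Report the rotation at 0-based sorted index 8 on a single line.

All 17 rotations (rotation i = S[i:]+S[:i]):
  rot[0] = 5100111555451041$
  rot[1] = 100111555451041$5
  rot[2] = 00111555451041$51
  rot[3] = 0111555451041$510
  rot[4] = 111555451041$5100
  rot[5] = 11555451041$51001
  rot[6] = 1555451041$510011
  rot[7] = 555451041$5100111
  rot[8] = 55451041$51001115
  rot[9] = 5451041$510011155
  rot[10] = 451041$5100111555
  rot[11] = 51041$51001115554
  rot[12] = 1041$510011155545
  rot[13] = 041$5100111555451
  rot[14] = 41$51001115554510
  rot[15] = 1$510011155545104
  rot[16] = $5100111555451041
Sorted (with $ < everything):
  sorted[0] = $5100111555451041
  sorted[1] = 00111555451041$51
  sorted[2] = 0111555451041$510
  sorted[3] = 041$5100111555451
  sorted[4] = 1$510011155545104
  sorted[5] = 100111555451041$5
  sorted[6] = 1041$510011155545
  sorted[7] = 111555451041$5100
  sorted[8] = 11555451041$51001
  sorted[9] = 1555451041$510011
  sorted[10] = 41$51001115554510
  sorted[11] = 451041$5100111555
  sorted[12] = 5100111555451041$
  sorted[13] = 51041$51001115554
  sorted[14] = 5451041$510011155
  sorted[15] = 55451041$51001115
  sorted[16] = 555451041$5100111
sorted[8] = 11555451041$51001

Answer: 11555451041$51001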